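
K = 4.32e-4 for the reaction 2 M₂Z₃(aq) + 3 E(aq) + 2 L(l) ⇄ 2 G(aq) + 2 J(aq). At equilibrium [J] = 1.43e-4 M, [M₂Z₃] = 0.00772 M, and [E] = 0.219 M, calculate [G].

(L is a pure liquid — omitted from K.)
At equilibrium, K = [G]²·[J]² / ([M₂Z₃]²·[E]³) = 4.32e-4.
([G])²·(1.43e-4)² / ((0.00772)²·(0.219)³) = 4.32e-4
[G]² = 0.0132 ⇒ [G] = 0.115 M

[G] = 0.115 M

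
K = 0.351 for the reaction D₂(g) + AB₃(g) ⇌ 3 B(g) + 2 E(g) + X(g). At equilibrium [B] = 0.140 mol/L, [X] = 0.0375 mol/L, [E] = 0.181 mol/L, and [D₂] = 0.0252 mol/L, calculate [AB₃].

At equilibrium, K = [B]³·[E]²·[X] / ([D₂]·[AB₃]) = 0.351.
(0.140)³·(0.181)²·(0.0375) / ((0.0252)·([AB₃])) = 0.351
[AB₃] = 3.81×10⁻⁴ mol/L

[AB₃] = 3.81×10⁻⁴ mol/L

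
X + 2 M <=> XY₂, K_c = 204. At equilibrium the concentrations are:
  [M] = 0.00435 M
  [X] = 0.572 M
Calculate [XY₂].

At equilibrium, K_c = [XY₂] / ([X]·[M]²) = 204.
([XY₂]) / ((0.572)·(0.00435)²) = 204
[XY₂] = 0.00221 M

[XY₂] = 0.00221 M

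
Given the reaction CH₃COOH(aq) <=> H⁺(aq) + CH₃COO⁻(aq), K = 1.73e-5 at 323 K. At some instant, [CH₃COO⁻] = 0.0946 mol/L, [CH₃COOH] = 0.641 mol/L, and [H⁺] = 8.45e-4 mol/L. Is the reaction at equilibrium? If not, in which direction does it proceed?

in the reverse direction

Q = [H⁺]·[CH₃COO⁻] / [CH₃COOH] = (8.45e-4)·(0.0946) / (0.641) = 1.25e-4
Q = 1.25e-4 > K = 1.73e-5, so the reverse reaction proceeds.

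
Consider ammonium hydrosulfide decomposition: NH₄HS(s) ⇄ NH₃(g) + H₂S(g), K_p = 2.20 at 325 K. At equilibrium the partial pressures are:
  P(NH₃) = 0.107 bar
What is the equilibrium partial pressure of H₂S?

(NH₄HS is a pure solid — omitted from K_p.)
At equilibrium, K_p = P(NH₃)·P(H₂S) = 2.20.
(0.107)·(P(H₂S)) = 2.20
P(H₂S) = 20.6 bar

P(H₂S) = 20.6 bar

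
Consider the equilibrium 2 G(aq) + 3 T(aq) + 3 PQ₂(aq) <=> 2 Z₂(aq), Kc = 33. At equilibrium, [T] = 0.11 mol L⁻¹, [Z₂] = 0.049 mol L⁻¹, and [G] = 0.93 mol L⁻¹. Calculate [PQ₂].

[PQ₂] = 0.40 mol L⁻¹

At equilibrium, Kc = [Z₂]² / ([G]²·[T]³·[PQ₂]³) = 33.
(0.049)² / ((0.93)²·(0.11)³·([PQ₂])³) = 33
[PQ₂]³ = 0.0632 ⇒ [PQ₂] = 0.40 mol L⁻¹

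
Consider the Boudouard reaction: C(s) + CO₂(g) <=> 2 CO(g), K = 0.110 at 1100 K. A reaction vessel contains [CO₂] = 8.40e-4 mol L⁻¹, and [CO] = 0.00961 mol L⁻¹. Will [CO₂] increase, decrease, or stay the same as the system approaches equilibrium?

(C is a pure solid — omitted from Q.)
Q = [CO]² / [CO₂] = (0.00961)² / (8.40e-4) = 0.110
Q = 0.110 = K; the system is at equilibrium.

stay the same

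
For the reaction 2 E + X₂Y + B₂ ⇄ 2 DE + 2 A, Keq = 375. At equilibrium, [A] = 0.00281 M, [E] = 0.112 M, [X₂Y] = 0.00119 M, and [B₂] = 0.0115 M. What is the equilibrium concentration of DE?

[DE] = 2.86 M

At equilibrium, Keq = [DE]²·[A]² / ([E]²·[X₂Y]·[B₂]) = 375.
([DE])²·(0.00281)² / ((0.112)²·(0.00119)·(0.0115)) = 375
[DE]² = 8.15 ⇒ [DE] = 2.86 M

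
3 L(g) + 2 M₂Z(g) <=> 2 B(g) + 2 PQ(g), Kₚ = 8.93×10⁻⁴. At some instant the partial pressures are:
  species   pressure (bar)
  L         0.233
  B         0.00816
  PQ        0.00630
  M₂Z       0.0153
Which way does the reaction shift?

at equilibrium

Qₚ = P(B)²·P(PQ)² / (P(L)³·P(M₂Z)²) = (0.00816)²·(0.00630)² / ((0.233)³·(0.0153)²) = 8.93×10⁻⁴
Qₚ = 8.93×10⁻⁴ = Kₚ, so the system is already at equilibrium.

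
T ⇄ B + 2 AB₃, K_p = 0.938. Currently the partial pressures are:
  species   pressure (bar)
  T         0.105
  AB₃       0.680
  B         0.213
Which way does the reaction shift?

at equilibrium

Q_p = P(B)·P(AB₃)² / P(T) = (0.213)·(0.680)² / (0.105) = 0.938
Q_p = 0.938 = K_p, so the system is already at equilibrium.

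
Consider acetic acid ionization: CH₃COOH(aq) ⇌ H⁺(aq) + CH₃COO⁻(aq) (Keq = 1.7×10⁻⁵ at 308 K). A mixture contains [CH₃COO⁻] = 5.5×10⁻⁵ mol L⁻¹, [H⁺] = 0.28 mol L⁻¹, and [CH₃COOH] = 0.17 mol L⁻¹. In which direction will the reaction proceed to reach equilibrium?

to the left

Q = [H⁺]·[CH₃COO⁻] / [CH₃COOH] = (0.28)·(5.5×10⁻⁵) / (0.17) = 9.1×10⁻⁵
Q = 9.1×10⁻⁵ > Keq = 1.7×10⁻⁵, so the reverse reaction proceeds.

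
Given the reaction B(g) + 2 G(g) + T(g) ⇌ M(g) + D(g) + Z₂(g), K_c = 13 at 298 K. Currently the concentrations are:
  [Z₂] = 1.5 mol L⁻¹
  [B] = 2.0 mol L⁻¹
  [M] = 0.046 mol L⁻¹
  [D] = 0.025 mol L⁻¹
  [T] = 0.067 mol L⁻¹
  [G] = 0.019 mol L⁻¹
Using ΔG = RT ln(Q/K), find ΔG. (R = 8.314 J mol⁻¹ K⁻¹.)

ΔG = 2.50 kJ/mol

Q_c = [M]·[D]·[Z₂] / ([B]·[G]²·[T]) = (0.046)·(0.025)·(1.5) / ((2.0)·(0.019)²·(0.067)) = 35.7
ΔG = RT ln(Q_c/K_c) = (8.314 J mol⁻¹ K⁻¹)(298 K) × ln(35.7/13)
   = (2.478 kJ/mol)(1.010) = 2.50 kJ/mol
ΔG > 0, so the forward reaction is non-spontaneous (proceeds in reverse).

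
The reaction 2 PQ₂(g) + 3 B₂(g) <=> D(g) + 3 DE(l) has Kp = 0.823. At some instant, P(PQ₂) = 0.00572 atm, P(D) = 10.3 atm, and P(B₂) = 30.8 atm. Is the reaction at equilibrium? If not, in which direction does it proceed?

to the left

(DE is a pure liquid — omitted from Qp.)
Qp = P(D) / (P(PQ₂)²·P(B₂)³) = (10.3) / ((0.00572)²·(30.8)³) = 10.8
Qp = 10.8 > Kp = 0.823, so the reverse reaction proceeds.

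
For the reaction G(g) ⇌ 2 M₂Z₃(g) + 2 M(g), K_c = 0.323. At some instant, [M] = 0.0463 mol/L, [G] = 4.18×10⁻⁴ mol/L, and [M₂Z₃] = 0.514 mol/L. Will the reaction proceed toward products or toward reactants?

Q_c = [M₂Z₃]²·[M]² / [G] = (0.514)²·(0.0463)² / (4.18×10⁻⁴) = 1.35
Q_c = 1.35 > K_c = 0.323, so the reverse reaction proceeds.

in the reverse direction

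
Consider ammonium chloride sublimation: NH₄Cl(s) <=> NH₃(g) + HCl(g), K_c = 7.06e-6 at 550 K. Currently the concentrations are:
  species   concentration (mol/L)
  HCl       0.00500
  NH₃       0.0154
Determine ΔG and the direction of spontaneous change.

(NH₄Cl is a pure solid — omitted from Q_c.)
Q_c = [NH₃]·[HCl] = (0.0154)·(0.00500) = 7.70e-5
ΔG = RT ln(Q_c/K_c) = (8.314 J mol⁻¹ K⁻¹)(550 K) × ln(7.70e-5/7.06e-6)
   = (4.573 kJ/mol)(2.389) = 10.9 kJ/mol
ΔG > 0, so the forward reaction is non-spontaneous (proceeds in reverse).

ΔG = 10.9 kJ/mol; the forward reaction is non-spontaneous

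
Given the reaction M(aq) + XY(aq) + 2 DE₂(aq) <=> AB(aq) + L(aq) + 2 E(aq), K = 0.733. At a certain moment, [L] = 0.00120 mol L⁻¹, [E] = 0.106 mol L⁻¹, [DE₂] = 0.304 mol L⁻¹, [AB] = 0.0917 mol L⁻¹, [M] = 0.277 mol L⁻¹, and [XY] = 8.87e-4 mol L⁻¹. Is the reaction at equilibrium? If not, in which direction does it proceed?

forward (toward products)

Q = [AB]·[L]·[E]² / ([M]·[XY]·[DE₂]²) = (0.0917)·(0.00120)·(0.106)² / ((0.277)·(8.87e-4)·(0.304)²) = 0.0545
Q = 0.0545 < K = 0.733, so the forward reaction proceeds.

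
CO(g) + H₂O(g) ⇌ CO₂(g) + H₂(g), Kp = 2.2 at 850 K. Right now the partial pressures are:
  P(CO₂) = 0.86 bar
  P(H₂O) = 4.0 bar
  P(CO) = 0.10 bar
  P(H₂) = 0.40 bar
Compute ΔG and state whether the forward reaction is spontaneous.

Qp = P(CO₂)·P(H₂) / (P(CO)·P(H₂O)) = (0.86)·(0.40) / ((0.10)·(4.0)) = 0.860
ΔG = RT ln(Qp/Kp) = (8.314 J mol⁻¹ K⁻¹)(850 K) × ln(0.860/2.2)
   = (7.067 kJ/mol)(-0.9393) = -6.64 kJ/mol
ΔG < 0, so the forward reaction is spontaneous (proceeds forward).

ΔG = -6.64 kJ/mol; the forward reaction is spontaneous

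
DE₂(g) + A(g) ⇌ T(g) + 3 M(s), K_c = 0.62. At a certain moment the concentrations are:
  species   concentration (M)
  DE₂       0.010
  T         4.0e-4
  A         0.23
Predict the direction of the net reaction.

to the right

(M is a pure solid — omitted from Q_c.)
Q_c = [T] / ([DE₂]·[A]) = (4.0e-4) / ((0.010)·(0.23)) = 0.17
Q_c = 0.17 < K_c = 0.62, so the forward reaction proceeds.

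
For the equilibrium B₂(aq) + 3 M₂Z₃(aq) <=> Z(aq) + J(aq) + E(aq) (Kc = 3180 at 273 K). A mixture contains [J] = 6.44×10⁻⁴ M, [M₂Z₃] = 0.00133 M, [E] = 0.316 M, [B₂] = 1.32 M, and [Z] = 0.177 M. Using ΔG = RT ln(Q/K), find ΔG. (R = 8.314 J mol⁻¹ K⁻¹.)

ΔG = 2.94 kJ/mol

Qc = [Z]·[J]·[E] / ([B₂]·[M₂Z₃]³) = (0.177)·(6.44×10⁻⁴)·(0.316) / ((1.32)·(0.00133)³) = 11600
ΔG = RT ln(Qc/Kc) = (8.314 J mol⁻¹ K⁻¹)(273 K) × ln(11600/3180)
   = (2.270 kJ/mol)(1.294) = 2.94 kJ/mol
ΔG > 0, so the forward reaction is non-spontaneous (proceeds in reverse).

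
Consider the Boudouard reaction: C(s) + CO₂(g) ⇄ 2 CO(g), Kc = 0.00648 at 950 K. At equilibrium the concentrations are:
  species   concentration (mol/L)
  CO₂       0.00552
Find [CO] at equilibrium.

[CO] = 0.00598 mol/L

(C is a pure solid — omitted from Kc.)
At equilibrium, Kc = [CO]² / [CO₂] = 0.00648.
([CO])² / (0.00552) = 0.00648
[CO]² = 3.58e-5 ⇒ [CO] = 0.00598 mol/L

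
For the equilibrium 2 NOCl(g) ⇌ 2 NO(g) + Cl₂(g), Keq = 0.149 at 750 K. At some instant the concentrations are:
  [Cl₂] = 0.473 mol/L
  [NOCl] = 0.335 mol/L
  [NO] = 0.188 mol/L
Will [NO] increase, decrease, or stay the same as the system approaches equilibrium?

stay the same

Q = [NO]²·[Cl₂] / [NOCl]² = (0.188)²·(0.473) / (0.335)² = 0.149
Q = 0.149 = Keq; the system is at equilibrium.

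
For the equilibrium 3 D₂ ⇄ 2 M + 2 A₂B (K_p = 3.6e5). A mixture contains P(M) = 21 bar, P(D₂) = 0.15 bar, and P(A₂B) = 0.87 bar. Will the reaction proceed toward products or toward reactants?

to the right

Q_p = P(M)²·P(A₂B)² / P(D₂)³ = (21)²·(0.87)² / (0.15)³ = 99000
Q_p = 99000 < K_p = 3.6e5, so the forward reaction proceeds.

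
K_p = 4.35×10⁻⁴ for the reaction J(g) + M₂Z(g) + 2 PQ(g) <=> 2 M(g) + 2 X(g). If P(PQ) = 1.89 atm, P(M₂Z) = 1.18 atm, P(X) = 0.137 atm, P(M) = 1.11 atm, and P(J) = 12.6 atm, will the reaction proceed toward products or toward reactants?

Q_p = P(M)²·P(X)² / (P(J)·P(M₂Z)·P(PQ)²) = (1.11)²·(0.137)² / ((12.6)·(1.18)·(1.89)²) = 4.35×10⁻⁴
Q_p = 4.35×10⁻⁴ = K_p, so the system is already at equilibrium.

neither direction; the system is at equilibrium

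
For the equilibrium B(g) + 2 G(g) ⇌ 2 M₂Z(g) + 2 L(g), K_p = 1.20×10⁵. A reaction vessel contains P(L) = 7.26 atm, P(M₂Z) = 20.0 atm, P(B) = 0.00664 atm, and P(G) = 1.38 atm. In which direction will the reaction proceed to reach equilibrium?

in the reverse direction

Q_p = P(M₂Z)²·P(L)² / (P(B)·P(G)²) = (20.0)²·(7.26)² / ((0.00664)·(1.38)²) = 1.67×10⁶
Q_p = 1.67×10⁶ > K_p = 1.20×10⁵, so the reverse reaction proceeds.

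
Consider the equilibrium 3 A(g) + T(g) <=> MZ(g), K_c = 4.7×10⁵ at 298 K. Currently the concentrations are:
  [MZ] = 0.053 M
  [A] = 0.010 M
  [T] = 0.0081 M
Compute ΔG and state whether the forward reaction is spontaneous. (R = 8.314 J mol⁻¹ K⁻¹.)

Q_c = [MZ] / ([A]³·[T]) = (0.053) / ((0.010)³·(0.0081)) = 6.54×10⁶
ΔG = RT ln(Q_c/K_c) = (8.314 J mol⁻¹ K⁻¹)(298 K) × ln(6.54×10⁶/4.7×10⁵)
   = (2.478 kJ/mol)(2.633) = 6.52 kJ/mol
ΔG > 0, so the forward reaction is non-spontaneous (proceeds in reverse).

ΔG = 6.52 kJ/mol; the forward reaction is non-spontaneous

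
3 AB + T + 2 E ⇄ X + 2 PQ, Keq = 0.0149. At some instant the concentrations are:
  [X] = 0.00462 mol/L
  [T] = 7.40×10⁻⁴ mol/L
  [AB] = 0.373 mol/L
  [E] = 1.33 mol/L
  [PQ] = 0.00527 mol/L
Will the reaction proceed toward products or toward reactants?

Q = [X]·[PQ]² / ([AB]³·[T]·[E]²) = (0.00462)·(0.00527)² / ((0.373)³·(7.40×10⁻⁴)·(1.33)²) = 0.00189
Q = 0.00189 < Keq = 0.0149, so the forward reaction proceeds.

forward (toward products)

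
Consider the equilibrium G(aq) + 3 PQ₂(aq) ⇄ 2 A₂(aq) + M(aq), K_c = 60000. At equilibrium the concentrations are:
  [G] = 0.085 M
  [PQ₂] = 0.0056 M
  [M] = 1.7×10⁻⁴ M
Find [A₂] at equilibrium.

At equilibrium, K_c = [A₂]²·[M] / ([G]·[PQ₂]³) = 60000.
([A₂])²·(1.7×10⁻⁴) / ((0.085)·(0.0056)³) = 60000
[A₂]² = 5.27 ⇒ [A₂] = 2.3 M

[A₂] = 2.3 M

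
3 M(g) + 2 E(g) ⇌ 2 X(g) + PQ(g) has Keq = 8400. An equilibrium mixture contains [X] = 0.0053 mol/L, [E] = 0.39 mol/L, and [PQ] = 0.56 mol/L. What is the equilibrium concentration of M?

[M] = 0.0023 mol/L

At equilibrium, Keq = [X]²·[PQ] / ([M]³·[E]²) = 8400.
(0.0053)²·(0.56) / (([M])³·(0.39)²) = 8400
[M]³ = 1.23×10⁻⁸ ⇒ [M] = 0.0023 mol/L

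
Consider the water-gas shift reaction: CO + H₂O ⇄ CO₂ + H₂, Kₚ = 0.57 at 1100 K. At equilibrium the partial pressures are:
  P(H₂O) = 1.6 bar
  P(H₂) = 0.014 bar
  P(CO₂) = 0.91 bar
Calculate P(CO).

At equilibrium, Kₚ = P(CO₂)·P(H₂) / (P(CO)·P(H₂O)) = 0.57.
(0.91)·(0.014) / ((P(CO))·(1.6)) = 0.57
P(CO) = 0.0140 = 0.014 bar

P(CO) = 0.014 bar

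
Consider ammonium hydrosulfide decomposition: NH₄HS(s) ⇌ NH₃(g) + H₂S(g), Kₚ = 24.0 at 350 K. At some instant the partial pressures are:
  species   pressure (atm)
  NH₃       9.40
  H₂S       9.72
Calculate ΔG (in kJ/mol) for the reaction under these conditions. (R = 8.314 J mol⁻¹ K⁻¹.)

(NH₄HS is a pure solid — omitted from Qₚ.)
Qₚ = P(NH₃)·P(H₂S) = (9.40)·(9.72) = 91.4
ΔG = RT ln(Qₚ/Kₚ) = (8.314 J mol⁻¹ K⁻¹)(350 K) × ln(91.4/24.0)
   = (2.910 kJ/mol)(1.337) = 3.89 kJ/mol
ΔG > 0, so the forward reaction is non-spontaneous (proceeds in reverse).

ΔG = 3.89 kJ/mol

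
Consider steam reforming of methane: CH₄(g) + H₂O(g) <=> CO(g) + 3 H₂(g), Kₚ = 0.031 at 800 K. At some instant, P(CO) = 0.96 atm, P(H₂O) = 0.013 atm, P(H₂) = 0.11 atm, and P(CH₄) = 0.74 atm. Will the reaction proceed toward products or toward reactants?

Qₚ = P(CO)·P(H₂)³ / (P(CH₄)·P(H₂O)) = (0.96)·(0.11)³ / ((0.74)·(0.013)) = 0.13
Qₚ = 0.13 > Kₚ = 0.031, so the reverse reaction proceeds.

reverse (toward reactants)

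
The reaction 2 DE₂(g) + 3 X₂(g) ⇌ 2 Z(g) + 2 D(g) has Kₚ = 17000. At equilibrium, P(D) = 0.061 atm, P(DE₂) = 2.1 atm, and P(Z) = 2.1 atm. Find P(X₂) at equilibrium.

P(X₂) = 0.0060 atm

At equilibrium, Kₚ = P(Z)²·P(D)² / (P(DE₂)²·P(X₂)³) = 17000.
(2.1)²·(0.061)² / ((2.1)²·(P(X₂))³) = 17000
P(X₂)³ = 2.19×10⁻⁷ ⇒ P(X₂) = 0.0060 atm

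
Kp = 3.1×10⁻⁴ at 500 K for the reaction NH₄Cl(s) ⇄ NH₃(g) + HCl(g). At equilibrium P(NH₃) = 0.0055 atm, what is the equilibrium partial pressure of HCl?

P(HCl) = 0.056 atm

(NH₄Cl is a pure solid — omitted from Kp.)
At equilibrium, Kp = P(NH₃)·P(HCl) = 3.1×10⁻⁴.
(0.0055)·(P(HCl)) = 3.1×10⁻⁴
P(HCl) = 0.0564 = 0.056 atm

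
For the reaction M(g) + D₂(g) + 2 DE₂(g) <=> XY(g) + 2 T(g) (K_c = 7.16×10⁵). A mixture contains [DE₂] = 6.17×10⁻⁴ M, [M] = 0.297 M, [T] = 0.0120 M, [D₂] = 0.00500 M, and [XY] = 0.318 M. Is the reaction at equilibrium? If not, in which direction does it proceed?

to the right

Q_c = [XY]·[T]² / ([M]·[D₂]·[DE₂]²) = (0.318)·(0.0120)² / ((0.297)·(0.00500)·(6.17×10⁻⁴)²) = 81000
Q_c = 81000 < K_c = 7.16×10⁵, so the forward reaction proceeds.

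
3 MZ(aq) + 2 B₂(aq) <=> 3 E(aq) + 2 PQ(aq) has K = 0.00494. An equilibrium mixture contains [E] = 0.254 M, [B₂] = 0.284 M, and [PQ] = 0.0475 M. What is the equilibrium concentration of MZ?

At equilibrium, K = [E]³·[PQ]² / ([MZ]³·[B₂]²) = 0.00494.
(0.254)³·(0.0475)² / (([MZ])³·(0.284)²) = 0.00494
[MZ]³ = 0.0928 ⇒ [MZ] = 0.453 M

[MZ] = 0.453 M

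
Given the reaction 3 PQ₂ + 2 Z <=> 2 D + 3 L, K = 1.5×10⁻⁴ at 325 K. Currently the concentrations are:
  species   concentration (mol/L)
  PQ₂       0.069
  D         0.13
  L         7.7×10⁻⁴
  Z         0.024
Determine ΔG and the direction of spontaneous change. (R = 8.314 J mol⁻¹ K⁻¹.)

ΔG = -3.52 kJ/mol; the forward reaction is spontaneous

Q = [D]²·[L]³ / ([PQ₂]³·[Z]²) = (0.13)²·(7.7×10⁻⁴)³ / ((0.069)³·(0.024)²) = 4.08×10⁻⁵
ΔG = RT ln(Q/K) = (8.314 J mol⁻¹ K⁻¹)(325 K) × ln(4.08×10⁻⁵/1.5×10⁻⁴)
   = (2.702 kJ/mol)(-1.302) = -3.52 kJ/mol
ΔG < 0, so the forward reaction is spontaneous (proceeds forward).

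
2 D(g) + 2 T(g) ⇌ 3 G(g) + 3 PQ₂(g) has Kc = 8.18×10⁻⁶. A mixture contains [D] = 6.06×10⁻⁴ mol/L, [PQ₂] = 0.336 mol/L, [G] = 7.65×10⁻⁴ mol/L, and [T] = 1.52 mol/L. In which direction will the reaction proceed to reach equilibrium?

in the reverse direction

Qc = [G]³·[PQ₂]³ / ([D]²·[T]²) = (7.65×10⁻⁴)³·(0.336)³ / ((6.06×10⁻⁴)²·(1.52)²) = 2.00×10⁻⁵
Qc = 2.00×10⁻⁵ > Kc = 8.18×10⁻⁶, so the reverse reaction proceeds.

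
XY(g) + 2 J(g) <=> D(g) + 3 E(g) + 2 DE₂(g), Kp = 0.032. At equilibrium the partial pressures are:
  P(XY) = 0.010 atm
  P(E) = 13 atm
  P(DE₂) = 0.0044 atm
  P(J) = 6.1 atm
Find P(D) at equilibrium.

P(D) = 0.28 atm

At equilibrium, Kp = P(D)·P(E)³·P(DE₂)² / (P(XY)·P(J)²) = 0.032.
(P(D))·(13)³·(0.0044)² / ((0.010)·(6.1)²) = 0.032
P(D) = 0.280 = 0.28 atm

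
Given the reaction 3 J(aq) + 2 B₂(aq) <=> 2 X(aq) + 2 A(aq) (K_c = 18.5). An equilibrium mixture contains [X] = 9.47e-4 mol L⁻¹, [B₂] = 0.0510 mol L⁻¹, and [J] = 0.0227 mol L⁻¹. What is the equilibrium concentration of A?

At equilibrium, K_c = [X]²·[A]² / ([J]³·[B₂]²) = 18.5.
(9.47e-4)²·([A])² / ((0.0227)³·(0.0510)²) = 18.5
[A]² = 0.628 ⇒ [A] = 0.792 mol L⁻¹

[A] = 0.792 mol L⁻¹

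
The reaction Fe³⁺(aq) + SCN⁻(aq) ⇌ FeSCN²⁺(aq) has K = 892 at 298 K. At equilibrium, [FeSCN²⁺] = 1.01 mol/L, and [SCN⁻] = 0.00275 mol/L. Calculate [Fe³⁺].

[Fe³⁺] = 0.412 mol/L

At equilibrium, K = [FeSCN²⁺] / ([Fe³⁺]·[SCN⁻]) = 892.
(1.01) / (([Fe³⁺])·(0.00275)) = 892
[Fe³⁺] = 0.412 mol/L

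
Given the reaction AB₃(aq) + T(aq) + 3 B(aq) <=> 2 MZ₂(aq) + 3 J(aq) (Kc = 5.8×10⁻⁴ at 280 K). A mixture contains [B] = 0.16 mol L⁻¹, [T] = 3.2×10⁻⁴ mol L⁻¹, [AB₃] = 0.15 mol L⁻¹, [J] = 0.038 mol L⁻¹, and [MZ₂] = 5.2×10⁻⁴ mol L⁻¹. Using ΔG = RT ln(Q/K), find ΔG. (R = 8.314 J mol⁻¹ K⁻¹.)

ΔG = -4.75 kJ/mol

Qc = [MZ₂]²·[J]³ / ([AB₃]·[T]·[B]³) = (5.2×10⁻⁴)²·(0.038)³ / ((0.15)·(3.2×10⁻⁴)·(0.16)³) = 7.55×10⁻⁵
ΔG = RT ln(Qc/Kc) = (8.314 J mol⁻¹ K⁻¹)(280 K) × ln(7.55×10⁻⁵/5.8×10⁻⁴)
   = (2.328 kJ/mol)(-2.039) = -4.75 kJ/mol
ΔG < 0, so the forward reaction is spontaneous (proceeds forward).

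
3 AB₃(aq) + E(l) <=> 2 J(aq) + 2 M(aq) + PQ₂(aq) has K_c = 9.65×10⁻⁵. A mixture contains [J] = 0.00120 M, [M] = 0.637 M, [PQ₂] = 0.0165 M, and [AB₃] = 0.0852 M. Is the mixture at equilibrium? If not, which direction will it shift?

no; Q < K, reaction proceeds forward

(E is a pure liquid — omitted from Q_c.)
Q_c = [J]²·[M]²·[PQ₂] / [AB₃]³ = (0.00120)²·(0.637)²·(0.0165) / (0.0852)³ = 1.56×10⁻⁵
Q_c = 1.56×10⁻⁵ < K_c = 9.65×10⁻⁵: net forward reaction.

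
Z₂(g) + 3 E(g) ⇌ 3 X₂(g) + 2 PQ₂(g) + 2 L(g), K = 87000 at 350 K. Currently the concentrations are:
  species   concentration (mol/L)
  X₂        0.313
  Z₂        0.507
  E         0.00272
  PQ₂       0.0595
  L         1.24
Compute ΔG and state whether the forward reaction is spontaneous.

Q = [X₂]³·[PQ₂]²·[L]² / ([Z₂]·[E]³) = (0.313)³·(0.0595)²·(1.24)² / ((0.507)·(0.00272)³) = 16400
ΔG = RT ln(Q/K) = (8.314 J mol⁻¹ K⁻¹)(350 K) × ln(16400/87000)
   = (2.910 kJ/mol)(-1.669) = -4.86 kJ/mol
ΔG < 0, so the forward reaction is spontaneous (proceeds forward).

ΔG = -4.86 kJ/mol; the forward reaction is spontaneous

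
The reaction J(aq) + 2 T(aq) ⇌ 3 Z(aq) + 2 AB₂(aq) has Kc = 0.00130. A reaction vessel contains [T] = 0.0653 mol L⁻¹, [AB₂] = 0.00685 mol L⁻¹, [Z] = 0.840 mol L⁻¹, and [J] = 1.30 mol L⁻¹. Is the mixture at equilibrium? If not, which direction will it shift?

Qc = [Z]³·[AB₂]² / ([J]·[T]²) = (0.840)³·(0.00685)² / ((1.30)·(0.0653)²) = 0.00502
Qc = 0.00502 > Kc = 0.00130: net reverse reaction.

no; Q > K, reaction proceeds in reverse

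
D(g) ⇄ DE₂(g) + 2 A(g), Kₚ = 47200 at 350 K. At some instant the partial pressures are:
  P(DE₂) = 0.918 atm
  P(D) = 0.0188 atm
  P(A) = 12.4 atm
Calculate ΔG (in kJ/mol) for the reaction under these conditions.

ΔG = -5.35 kJ/mol

Qₚ = P(DE₂)·P(A)² / P(D) = (0.918)·(12.4)² / (0.0188) = 7510
ΔG = RT ln(Qₚ/Kₚ) = (8.314 J mol⁻¹ K⁻¹)(350 K) × ln(7510/47200)
   = (2.910 kJ/mol)(-1.838) = -5.35 kJ/mol
ΔG < 0, so the forward reaction is spontaneous (proceeds forward).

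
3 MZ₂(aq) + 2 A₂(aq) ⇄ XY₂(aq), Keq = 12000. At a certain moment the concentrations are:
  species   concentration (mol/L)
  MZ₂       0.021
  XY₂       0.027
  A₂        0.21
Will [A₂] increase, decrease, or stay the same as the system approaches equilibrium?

Q = [XY₂] / ([MZ₂]³·[A₂]²) = (0.027) / ((0.021)³·(0.21)²) = 66000
Q = 66000 > Keq = 12000: net reverse reaction.
A₂ is a reactant, so it increases.

increase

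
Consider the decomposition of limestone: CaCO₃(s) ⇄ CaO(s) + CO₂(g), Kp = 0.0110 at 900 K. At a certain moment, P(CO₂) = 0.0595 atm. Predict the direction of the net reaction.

in the reverse direction

(CaCO₃, CaO are pure solids — omitted from Qp.)
Qp = P(CO₂) = 0.0595
Qp = 0.0595 > Kp = 0.0110, so the reverse reaction proceeds.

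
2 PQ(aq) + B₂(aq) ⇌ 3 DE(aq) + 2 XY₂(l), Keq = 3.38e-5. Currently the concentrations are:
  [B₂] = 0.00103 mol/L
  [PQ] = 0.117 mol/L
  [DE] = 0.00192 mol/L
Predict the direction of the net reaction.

to the left

(XY₂ is a pure liquid — omitted from Q.)
Q = [DE]³ / ([PQ]²·[B₂]) = (0.00192)³ / ((0.117)²·(0.00103)) = 5.02e-4
Q = 5.02e-4 > Keq = 3.38e-5, so the reverse reaction proceeds.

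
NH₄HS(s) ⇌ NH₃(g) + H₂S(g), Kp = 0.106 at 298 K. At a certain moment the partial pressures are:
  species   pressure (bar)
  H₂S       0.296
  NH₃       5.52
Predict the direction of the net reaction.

(NH₄HS is a pure solid — omitted from Qp.)
Qp = P(NH₃)·P(H₂S) = (5.52)·(0.296) = 1.63
Qp = 1.63 > Kp = 0.106, so the reverse reaction proceeds.

in the reverse direction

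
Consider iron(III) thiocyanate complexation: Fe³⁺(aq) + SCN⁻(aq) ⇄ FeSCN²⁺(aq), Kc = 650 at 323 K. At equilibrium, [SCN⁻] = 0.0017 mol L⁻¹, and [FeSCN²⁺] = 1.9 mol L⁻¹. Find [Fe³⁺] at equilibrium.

At equilibrium, Kc = [FeSCN²⁺] / ([Fe³⁺]·[SCN⁻]) = 650.
(1.9) / (([Fe³⁺])·(0.0017)) = 650
[Fe³⁺] = 1.72 = 1.7 mol L⁻¹

[Fe³⁺] = 1.7 mol L⁻¹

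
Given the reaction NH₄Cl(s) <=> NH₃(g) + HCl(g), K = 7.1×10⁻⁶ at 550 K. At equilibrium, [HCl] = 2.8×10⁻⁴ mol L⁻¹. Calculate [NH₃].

(NH₄Cl is a pure solid — omitted from K.)
At equilibrium, K = [NH₃]·[HCl] = 7.1×10⁻⁶.
([NH₃])·(2.8×10⁻⁴) = 7.1×10⁻⁶
[NH₃] = 0.0254 = 0.025 mol L⁻¹

[NH₃] = 0.025 mol L⁻¹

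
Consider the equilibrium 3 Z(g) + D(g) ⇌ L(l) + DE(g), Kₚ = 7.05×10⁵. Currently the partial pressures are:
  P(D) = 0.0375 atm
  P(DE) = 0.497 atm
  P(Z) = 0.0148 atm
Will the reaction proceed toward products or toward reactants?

in the reverse direction

(L is a pure liquid — omitted from Qₚ.)
Qₚ = P(DE) / (P(Z)³·P(D)) = (0.497) / ((0.0148)³·(0.0375)) = 4.09×10⁶
Qₚ = 4.09×10⁶ > Kₚ = 7.05×10⁵, so the reverse reaction proceeds.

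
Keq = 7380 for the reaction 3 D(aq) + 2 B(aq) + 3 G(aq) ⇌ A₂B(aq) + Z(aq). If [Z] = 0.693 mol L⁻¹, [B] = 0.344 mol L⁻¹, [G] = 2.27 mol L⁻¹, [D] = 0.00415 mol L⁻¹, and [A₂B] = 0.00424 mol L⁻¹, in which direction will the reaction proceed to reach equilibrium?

reverse (toward reactants)

Q = [A₂B]·[Z] / ([D]³·[B]²·[G]³) = (0.00424)·(0.693) / ((0.00415)³·(0.344)²·(2.27)³) = 29700
Q = 29700 > Keq = 7380, so the reverse reaction proceeds.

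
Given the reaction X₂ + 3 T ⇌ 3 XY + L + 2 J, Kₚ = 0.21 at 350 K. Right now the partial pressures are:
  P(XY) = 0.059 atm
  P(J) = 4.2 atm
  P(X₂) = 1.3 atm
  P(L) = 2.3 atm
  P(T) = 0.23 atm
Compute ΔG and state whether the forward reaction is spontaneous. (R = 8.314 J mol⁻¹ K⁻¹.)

ΔG = 2.68 kJ/mol; the forward reaction is non-spontaneous

Qₚ = P(XY)³·P(L)·P(J)² / (P(X₂)·P(T)³) = (0.059)³·(2.3)·(4.2)² / ((1.3)·(0.23)³) = 0.527
ΔG = RT ln(Qₚ/Kₚ) = (8.314 J mol⁻¹ K⁻¹)(350 K) × ln(0.527/0.21)
   = (2.910 kJ/mol)(0.9201) = 2.68 kJ/mol
ΔG > 0, so the forward reaction is non-spontaneous (proceeds in reverse).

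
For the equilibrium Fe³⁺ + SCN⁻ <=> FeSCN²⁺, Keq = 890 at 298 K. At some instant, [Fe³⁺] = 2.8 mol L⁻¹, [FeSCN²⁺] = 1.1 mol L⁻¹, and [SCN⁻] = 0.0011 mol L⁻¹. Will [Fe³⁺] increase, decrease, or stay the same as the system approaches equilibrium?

Q = [FeSCN²⁺] / ([Fe³⁺]·[SCN⁻]) = (1.1) / ((2.8)·(0.0011)) = 360
Q = 360 < Keq = 890: net forward reaction.
Fe³⁺ is a reactant, so it decreases.

decrease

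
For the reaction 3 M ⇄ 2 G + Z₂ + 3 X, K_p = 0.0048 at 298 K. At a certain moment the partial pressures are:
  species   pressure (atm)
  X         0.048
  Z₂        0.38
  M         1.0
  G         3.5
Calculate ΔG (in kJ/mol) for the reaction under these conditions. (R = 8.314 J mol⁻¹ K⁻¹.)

ΔG = -5.53 kJ/mol

Q_p = P(G)²·P(Z₂)·P(X)³ / P(M)³ = (3.5)²·(0.38)·(0.048)³ / (1.0)³ = 5.15×10⁻⁴
ΔG = RT ln(Q_p/K_p) = (8.314 J mol⁻¹ K⁻¹)(298 K) × ln(5.15×10⁻⁴/0.0048)
   = (2.478 kJ/mol)(-2.232) = -5.53 kJ/mol
ΔG < 0, so the forward reaction is spontaneous (proceeds forward).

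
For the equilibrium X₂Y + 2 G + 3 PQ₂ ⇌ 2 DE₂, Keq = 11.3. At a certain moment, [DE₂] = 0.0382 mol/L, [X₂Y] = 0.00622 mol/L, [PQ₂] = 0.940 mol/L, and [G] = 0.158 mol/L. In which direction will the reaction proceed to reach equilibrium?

no net change (already at equilibrium)

Q = [DE₂]² / ([X₂Y]·[G]²·[PQ₂]³) = (0.0382)² / ((0.00622)·(0.158)²·(0.940)³) = 11.3
Q = 11.3 = Keq, so the system is already at equilibrium.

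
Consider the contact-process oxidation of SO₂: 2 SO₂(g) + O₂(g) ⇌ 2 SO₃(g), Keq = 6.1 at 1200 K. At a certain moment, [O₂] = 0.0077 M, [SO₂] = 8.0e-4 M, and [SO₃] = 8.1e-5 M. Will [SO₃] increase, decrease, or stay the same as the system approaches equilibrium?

Q = [SO₃]² / ([SO₂]²·[O₂]) = (8.1e-5)² / ((8.0e-4)²·(0.0077)) = 1.3
Q = 1.3 < Keq = 6.1: net forward reaction.
SO₃ is a product, so it increases.

increase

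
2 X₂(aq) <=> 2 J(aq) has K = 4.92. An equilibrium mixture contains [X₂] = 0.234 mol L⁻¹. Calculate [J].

[J] = 0.519 mol L⁻¹

At equilibrium, K = [J]² / [X₂]² = 4.92.
([J])² / (0.234)² = 4.92
[J]² = 0.269 ⇒ [J] = 0.519 mol L⁻¹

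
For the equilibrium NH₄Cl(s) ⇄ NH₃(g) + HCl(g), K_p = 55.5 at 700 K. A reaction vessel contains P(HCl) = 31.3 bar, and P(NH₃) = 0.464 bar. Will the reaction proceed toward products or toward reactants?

forward (toward products)

(NH₄Cl is a pure solid — omitted from Q_p.)
Q_p = P(NH₃)·P(HCl) = (0.464)·(31.3) = 14.5
Q_p = 14.5 < K_p = 55.5, so the forward reaction proceeds.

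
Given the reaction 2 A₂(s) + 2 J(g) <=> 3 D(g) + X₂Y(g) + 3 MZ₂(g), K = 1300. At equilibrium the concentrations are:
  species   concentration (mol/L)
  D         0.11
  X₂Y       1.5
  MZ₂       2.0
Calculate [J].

[J] = 0.0035 mol/L

(A₂ is a pure solid — omitted from K.)
At equilibrium, K = [D]³·[X₂Y]·[MZ₂]³ / [J]² = 1300.
(0.11)³·(1.5)·(2.0)³ / ([J])² = 1300
[J]² = 1.23e-5 ⇒ [J] = 0.0035 mol/L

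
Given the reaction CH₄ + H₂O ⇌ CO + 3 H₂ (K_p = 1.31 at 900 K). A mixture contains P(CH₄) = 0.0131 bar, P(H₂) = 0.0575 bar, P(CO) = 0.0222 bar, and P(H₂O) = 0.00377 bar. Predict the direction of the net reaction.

to the right

Q_p = P(CO)·P(H₂)³ / (P(CH₄)·P(H₂O)) = (0.0222)·(0.0575)³ / ((0.0131)·(0.00377)) = 0.0855
Q_p = 0.0855 < K_p = 1.31, so the forward reaction proceeds.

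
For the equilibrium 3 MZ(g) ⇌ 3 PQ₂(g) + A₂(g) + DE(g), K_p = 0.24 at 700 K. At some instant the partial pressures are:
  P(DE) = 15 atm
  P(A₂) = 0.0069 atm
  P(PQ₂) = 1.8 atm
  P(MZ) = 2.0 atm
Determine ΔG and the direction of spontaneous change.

Q_p = P(PQ₂)³·P(A₂)·P(DE) / P(MZ)³ = (1.8)³·(0.0069)·(15) / (2.0)³ = 0.0755
ΔG = RT ln(Q_p/K_p) = (8.314 J mol⁻¹ K⁻¹)(700 K) × ln(0.0755/0.24)
   = (5.820 kJ/mol)(-1.157) = -6.73 kJ/mol
ΔG < 0, so the forward reaction is spontaneous (proceeds forward).

ΔG = -6.73 kJ/mol; the forward reaction is spontaneous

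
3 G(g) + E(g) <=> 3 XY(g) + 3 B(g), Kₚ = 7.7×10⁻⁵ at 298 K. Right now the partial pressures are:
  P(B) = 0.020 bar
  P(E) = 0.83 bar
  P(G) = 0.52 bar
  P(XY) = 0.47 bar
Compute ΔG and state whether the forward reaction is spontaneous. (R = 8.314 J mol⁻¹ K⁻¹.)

Qₚ = P(XY)³·P(B)³ / (P(G)³·P(E)) = (0.47)³·(0.020)³ / ((0.52)³·(0.83)) = 7.12×10⁻⁶
ΔG = RT ln(Qₚ/Kₚ) = (8.314 J mol⁻¹ K⁻¹)(298 K) × ln(7.12×10⁻⁶/7.7×10⁻⁵)
   = (2.478 kJ/mol)(-2.381) = -5.90 kJ/mol
ΔG < 0, so the forward reaction is spontaneous (proceeds forward).

ΔG = -5.90 kJ/mol; the forward reaction is spontaneous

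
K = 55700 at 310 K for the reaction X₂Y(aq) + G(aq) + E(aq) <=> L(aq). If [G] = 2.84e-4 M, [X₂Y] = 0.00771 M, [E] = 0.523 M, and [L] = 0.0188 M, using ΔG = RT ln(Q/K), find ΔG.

Q = [L] / ([X₂Y]·[G]·[E]) = (0.0188) / ((0.00771)·(2.84e-4)·(0.523)) = 16400
ΔG = RT ln(Q/K) = (8.314 J mol⁻¹ K⁻¹)(310 K) × ln(16400/55700)
   = (2.577 kJ/mol)(-1.223) = -3.15 kJ/mol
ΔG < 0, so the forward reaction is spontaneous (proceeds forward).

ΔG = -3.15 kJ/mol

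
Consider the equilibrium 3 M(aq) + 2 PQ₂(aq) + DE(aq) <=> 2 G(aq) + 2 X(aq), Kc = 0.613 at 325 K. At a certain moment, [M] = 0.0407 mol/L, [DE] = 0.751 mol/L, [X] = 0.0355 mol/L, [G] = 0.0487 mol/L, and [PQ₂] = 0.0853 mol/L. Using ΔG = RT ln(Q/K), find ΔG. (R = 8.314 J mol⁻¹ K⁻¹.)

Qc = [G]²·[X]² / ([M]³·[PQ₂]²·[DE]) = (0.0487)²·(0.0355)² / ((0.0407)³·(0.0853)²·(0.751)) = 8.11
ΔG = RT ln(Qc/Kc) = (8.314 J mol⁻¹ K⁻¹)(325 K) × ln(8.11/0.613)
   = (2.702 kJ/mol)(2.582) = 6.98 kJ/mol
ΔG > 0, so the forward reaction is non-spontaneous (proceeds in reverse).

ΔG = 6.98 kJ/mol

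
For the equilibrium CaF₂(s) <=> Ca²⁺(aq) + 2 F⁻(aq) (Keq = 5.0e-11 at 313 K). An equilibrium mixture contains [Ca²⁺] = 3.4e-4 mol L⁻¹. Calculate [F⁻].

[F⁻] = 3.8e-4 mol L⁻¹

(CaF₂ is a pure solid — omitted from Keq.)
At equilibrium, Keq = [Ca²⁺]·[F⁻]² = 5.0e-11.
(3.4e-4)·([F⁻])² = 5.0e-11
[F⁻]² = 1.47e-7 ⇒ [F⁻] = 3.8e-4 mol L⁻¹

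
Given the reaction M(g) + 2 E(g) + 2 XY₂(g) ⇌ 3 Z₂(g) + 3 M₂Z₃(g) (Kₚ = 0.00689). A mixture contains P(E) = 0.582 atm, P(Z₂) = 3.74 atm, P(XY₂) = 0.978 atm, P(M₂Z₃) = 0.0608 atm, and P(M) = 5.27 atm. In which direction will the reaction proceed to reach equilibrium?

no net change (already at equilibrium)

Qₚ = P(Z₂)³·P(M₂Z₃)³ / (P(M)·P(E)²·P(XY₂)²) = (3.74)³·(0.0608)³ / ((5.27)·(0.582)²·(0.978)²) = 0.00689
Qₚ = 0.00689 = Kₚ, so the system is already at equilibrium.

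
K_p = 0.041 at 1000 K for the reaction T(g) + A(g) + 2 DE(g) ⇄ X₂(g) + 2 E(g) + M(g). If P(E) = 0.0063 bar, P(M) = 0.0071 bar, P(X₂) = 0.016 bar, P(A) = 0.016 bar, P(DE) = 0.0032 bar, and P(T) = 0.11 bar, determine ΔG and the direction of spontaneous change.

Q_p = P(X₂)·P(E)²·P(M) / (P(T)·P(A)·P(DE)²) = (0.016)·(0.0063)²·(0.0071) / ((0.11)·(0.016)·(0.0032)²) = 0.250
ΔG = RT ln(Q_p/K_p) = (8.314 J mol⁻¹ K⁻¹)(1000 K) × ln(0.250/0.041)
   = (8.314 kJ/mol)(1.808) = 15.0 kJ/mol
ΔG > 0, so the forward reaction is non-spontaneous (proceeds in reverse).

ΔG = 15.0 kJ/mol; the forward reaction is non-spontaneous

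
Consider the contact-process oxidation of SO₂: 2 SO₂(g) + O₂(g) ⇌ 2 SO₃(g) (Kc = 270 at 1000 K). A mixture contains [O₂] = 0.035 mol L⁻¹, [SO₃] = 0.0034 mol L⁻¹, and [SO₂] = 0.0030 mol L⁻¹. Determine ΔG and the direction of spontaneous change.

Qc = [SO₃]² / ([SO₂]²·[O₂]) = (0.0034)² / ((0.0030)²·(0.035)) = 36.7
ΔG = RT ln(Qc/Kc) = (8.314 J mol⁻¹ K⁻¹)(1000 K) × ln(36.7/270)
   = (8.314 kJ/mol)(-1.996) = -16.6 kJ/mol
ΔG < 0, so the forward reaction is spontaneous (proceeds forward).

ΔG = -16.6 kJ/mol; the forward reaction is spontaneous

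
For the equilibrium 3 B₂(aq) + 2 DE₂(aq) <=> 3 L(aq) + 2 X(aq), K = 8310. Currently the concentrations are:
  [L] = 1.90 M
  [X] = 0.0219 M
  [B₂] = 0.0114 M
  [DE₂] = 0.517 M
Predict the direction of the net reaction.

neither direction; the system is at equilibrium

Q = [L]³·[X]² / ([B₂]³·[DE₂]²) = (1.90)³·(0.0219)² / ((0.0114)³·(0.517)²) = 8310
Q = 8310 = K, so the system is already at equilibrium.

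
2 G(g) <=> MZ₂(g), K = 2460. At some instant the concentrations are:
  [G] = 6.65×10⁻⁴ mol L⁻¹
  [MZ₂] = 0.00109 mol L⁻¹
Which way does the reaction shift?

Q = [MZ₂] / [G]² = (0.00109) / (6.65×10⁻⁴)² = 2460
Q = 2460 = K, so the system is already at equilibrium.

at equilibrium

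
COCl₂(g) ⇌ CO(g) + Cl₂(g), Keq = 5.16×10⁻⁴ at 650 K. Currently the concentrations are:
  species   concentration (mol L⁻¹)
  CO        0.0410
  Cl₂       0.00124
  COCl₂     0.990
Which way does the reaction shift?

to the right

Q = [CO]·[Cl₂] / [COCl₂] = (0.0410)·(0.00124) / (0.990) = 5.14×10⁻⁵
Q = 5.14×10⁻⁵ < Keq = 5.16×10⁻⁴, so the forward reaction proceeds.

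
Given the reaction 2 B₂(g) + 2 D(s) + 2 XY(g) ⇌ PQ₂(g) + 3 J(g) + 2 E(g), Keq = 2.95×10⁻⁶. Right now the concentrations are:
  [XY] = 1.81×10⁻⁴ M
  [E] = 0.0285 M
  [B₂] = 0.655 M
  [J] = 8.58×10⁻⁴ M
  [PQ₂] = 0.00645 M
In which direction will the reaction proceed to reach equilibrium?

to the right

(D is a pure solid — omitted from Q.)
Q = [PQ₂]·[J]³·[E]² / ([B₂]²·[XY]²) = (0.00645)·(8.58×10⁻⁴)³·(0.0285)² / ((0.655)²·(1.81×10⁻⁴)²) = 2.35×10⁻⁷
Q = 2.35×10⁻⁷ < Keq = 2.95×10⁻⁶, so the forward reaction proceeds.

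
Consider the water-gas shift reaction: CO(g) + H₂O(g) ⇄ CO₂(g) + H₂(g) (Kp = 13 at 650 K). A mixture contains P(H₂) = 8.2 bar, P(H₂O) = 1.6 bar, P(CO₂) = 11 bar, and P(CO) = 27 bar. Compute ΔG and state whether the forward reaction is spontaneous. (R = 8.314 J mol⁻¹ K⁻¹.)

ΔG = -9.88 kJ/mol; the forward reaction is spontaneous

Qp = P(CO₂)·P(H₂) / (P(CO)·P(H₂O)) = (11)·(8.2) / ((27)·(1.6)) = 2.09
ΔG = RT ln(Qp/Kp) = (8.314 J mol⁻¹ K⁻¹)(650 K) × ln(2.09/13)
   = (5.404 kJ/mol)(-1.828) = -9.88 kJ/mol
ΔG < 0, so the forward reaction is spontaneous (proceeds forward).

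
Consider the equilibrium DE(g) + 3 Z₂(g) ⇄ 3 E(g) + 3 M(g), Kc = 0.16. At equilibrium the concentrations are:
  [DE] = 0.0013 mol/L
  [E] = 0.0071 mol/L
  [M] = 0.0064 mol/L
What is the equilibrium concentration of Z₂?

[Z₂] = 7.7×10⁻⁴ mol/L

At equilibrium, Kc = [E]³·[M]³ / ([DE]·[Z₂]³) = 0.16.
(0.0071)³·(0.0064)³ / ((0.0013)·([Z₂])³) = 0.16
[Z₂]³ = 4.51×10⁻¹⁰ ⇒ [Z₂] = 7.7×10⁻⁴ mol/L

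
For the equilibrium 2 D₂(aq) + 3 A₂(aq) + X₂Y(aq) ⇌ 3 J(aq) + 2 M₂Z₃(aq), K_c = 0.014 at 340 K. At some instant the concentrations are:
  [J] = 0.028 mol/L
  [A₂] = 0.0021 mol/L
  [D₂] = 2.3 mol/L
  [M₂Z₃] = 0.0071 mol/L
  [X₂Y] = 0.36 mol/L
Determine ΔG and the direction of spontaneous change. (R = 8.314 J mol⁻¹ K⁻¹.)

ΔG = 4.24 kJ/mol; the forward reaction is non-spontaneous

Q_c = [J]³·[M₂Z₃]² / ([D₂]²·[A₂]³·[X₂Y]) = (0.028)³·(0.0071)² / ((2.3)²·(0.0021)³·(0.36)) = 0.0627
ΔG = RT ln(Q_c/K_c) = (8.314 J mol⁻¹ K⁻¹)(340 K) × ln(0.0627/0.014)
   = (2.827 kJ/mol)(1.499) = 4.24 kJ/mol
ΔG > 0, so the forward reaction is non-spontaneous (proceeds in reverse).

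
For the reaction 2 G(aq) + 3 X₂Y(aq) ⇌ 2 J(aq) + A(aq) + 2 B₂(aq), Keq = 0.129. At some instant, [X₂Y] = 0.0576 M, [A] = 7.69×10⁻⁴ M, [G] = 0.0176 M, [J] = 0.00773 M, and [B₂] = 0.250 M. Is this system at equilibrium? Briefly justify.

Q = [J]²·[A]·[B₂]² / ([G]²·[X₂Y]³) = (0.00773)²·(7.69×10⁻⁴)·(0.250)² / ((0.0176)²·(0.0576)³) = 0.0485
Q = 0.0485 < Keq = 0.129: net forward reaction.

no; Q < K, reaction proceeds forward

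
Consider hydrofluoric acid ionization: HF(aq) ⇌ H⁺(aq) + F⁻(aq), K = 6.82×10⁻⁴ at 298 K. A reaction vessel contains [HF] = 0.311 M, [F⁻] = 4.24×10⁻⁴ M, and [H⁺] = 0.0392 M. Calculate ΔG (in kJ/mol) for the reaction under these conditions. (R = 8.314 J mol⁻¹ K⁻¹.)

Q = [H⁺]·[F⁻] / [HF] = (0.0392)·(4.24×10⁻⁴) / (0.311) = 5.34×10⁻⁵
ΔG = RT ln(Q/K) = (8.314 J mol⁻¹ K⁻¹)(298 K) × ln(5.34×10⁻⁵/6.82×10⁻⁴)
   = (2.478 kJ/mol)(-2.547) = -6.31 kJ/mol
ΔG < 0, so the forward reaction is spontaneous (proceeds forward).

ΔG = -6.31 kJ/mol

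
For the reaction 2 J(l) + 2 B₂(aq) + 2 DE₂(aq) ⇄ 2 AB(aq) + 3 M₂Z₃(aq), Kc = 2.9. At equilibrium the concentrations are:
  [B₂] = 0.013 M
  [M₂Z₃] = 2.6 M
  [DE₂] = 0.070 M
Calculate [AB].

[AB] = 3.7×10⁻⁴ M

(J is a pure liquid — omitted from Kc.)
At equilibrium, Kc = [AB]²·[M₂Z₃]³ / ([B₂]²·[DE₂]²) = 2.9.
([AB])²·(2.6)³ / ((0.013)²·(0.070)²) = 2.9
[AB]² = 1.37×10⁻⁷ ⇒ [AB] = 3.7×10⁻⁴ M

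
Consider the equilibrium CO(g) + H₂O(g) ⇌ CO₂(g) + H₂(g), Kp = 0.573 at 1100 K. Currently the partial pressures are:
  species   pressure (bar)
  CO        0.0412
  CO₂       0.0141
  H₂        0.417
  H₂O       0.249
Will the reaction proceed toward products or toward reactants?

Qp = P(CO₂)·P(H₂) / (P(CO)·P(H₂O)) = (0.0141)·(0.417) / ((0.0412)·(0.249)) = 0.573
Qp = 0.573 = Kp, so the system is already at equilibrium.

neither direction; the system is at equilibrium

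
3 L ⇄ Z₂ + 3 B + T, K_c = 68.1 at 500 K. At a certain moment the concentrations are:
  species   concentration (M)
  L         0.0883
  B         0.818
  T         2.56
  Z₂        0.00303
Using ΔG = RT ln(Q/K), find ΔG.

ΔG = -9.98 kJ/mol

Q_c = [Z₂]·[B]³·[T] / [L]³ = (0.00303)·(0.818)³·(2.56) / (0.0883)³ = 6.17
ΔG = RT ln(Q_c/K_c) = (8.314 J mol⁻¹ K⁻¹)(500 K) × ln(6.17/68.1)
   = (4.157 kJ/mol)(-2.401) = -9.98 kJ/mol
ΔG < 0, so the forward reaction is spontaneous (proceeds forward).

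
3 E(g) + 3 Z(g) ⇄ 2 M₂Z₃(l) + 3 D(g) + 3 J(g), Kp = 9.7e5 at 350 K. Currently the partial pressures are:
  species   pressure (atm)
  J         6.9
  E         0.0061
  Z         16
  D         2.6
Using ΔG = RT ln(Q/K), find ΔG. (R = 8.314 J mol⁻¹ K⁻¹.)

ΔG = 5.40 kJ/mol

(M₂Z₃ is a pure liquid — omitted from Qp.)
Qp = P(D)³·P(J)³ / (P(E)³·P(Z)³) = (2.6)³·(6.9)³ / ((0.0061)³·(16)³) = 6.21e6
ΔG = RT ln(Qp/Kp) = (8.314 J mol⁻¹ K⁻¹)(350 K) × ln(6.21e6/9.7e5)
   = (2.910 kJ/mol)(1.857) = 5.40 kJ/mol
ΔG > 0, so the forward reaction is non-spontaneous (proceeds in reverse).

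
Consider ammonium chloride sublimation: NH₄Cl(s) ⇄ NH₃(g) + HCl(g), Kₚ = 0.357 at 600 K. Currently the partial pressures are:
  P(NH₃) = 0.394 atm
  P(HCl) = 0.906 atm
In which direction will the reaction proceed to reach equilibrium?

(NH₄Cl is a pure solid — omitted from Qₚ.)
Qₚ = P(NH₃)·P(HCl) = (0.394)·(0.906) = 0.357
Qₚ = 0.357 = Kₚ, so the system is already at equilibrium.

neither direction; the system is at equilibrium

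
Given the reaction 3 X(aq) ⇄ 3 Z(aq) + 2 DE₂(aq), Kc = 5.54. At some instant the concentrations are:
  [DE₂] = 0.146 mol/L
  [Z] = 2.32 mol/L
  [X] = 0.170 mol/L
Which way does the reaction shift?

to the left

Qc = [Z]³·[DE₂]² / [X]³ = (2.32)³·(0.146)² / (0.170)³ = 54.2
Qc = 54.2 > Kc = 5.54, so the reverse reaction proceeds.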